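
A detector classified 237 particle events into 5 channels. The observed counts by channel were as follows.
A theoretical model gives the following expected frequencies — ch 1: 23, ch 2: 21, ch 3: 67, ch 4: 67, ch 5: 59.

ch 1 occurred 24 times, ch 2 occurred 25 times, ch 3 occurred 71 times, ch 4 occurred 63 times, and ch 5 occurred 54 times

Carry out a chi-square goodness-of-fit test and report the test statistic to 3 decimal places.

1.707

χ² = (24−23)²/23 + (25−21)²/21 + (71−67)²/67 + (63−67)²/67 + (54−59)²/59
   = 0.0435 + 0.7619 + 0.2388 + 0.2388 + 0.4237
Sum = 1.707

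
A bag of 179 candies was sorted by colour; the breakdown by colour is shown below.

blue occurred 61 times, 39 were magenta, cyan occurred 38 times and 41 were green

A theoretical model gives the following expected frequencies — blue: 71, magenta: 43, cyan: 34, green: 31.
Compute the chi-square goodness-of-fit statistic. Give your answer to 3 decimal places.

5.477

blue: (61 − 71)²/71 = 100/71 = 1.4085
magenta: (39 − 43)²/43 = 16/43 = 0.3721
cyan: (38 − 34)²/34 = 16/34 = 0.4706
green: (41 − 31)²/31 = 100/31 = 3.2258
Sum = 5.477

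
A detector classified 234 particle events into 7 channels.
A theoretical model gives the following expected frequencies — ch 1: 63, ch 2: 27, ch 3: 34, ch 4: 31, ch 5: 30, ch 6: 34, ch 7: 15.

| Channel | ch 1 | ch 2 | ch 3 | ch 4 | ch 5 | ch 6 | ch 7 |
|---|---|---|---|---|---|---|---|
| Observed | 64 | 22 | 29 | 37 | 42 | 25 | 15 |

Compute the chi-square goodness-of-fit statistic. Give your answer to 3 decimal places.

10.021

ch 1: (64 − 63)²/63 = 1/63 = 0.0159
ch 2: (22 − 27)²/27 = 25/27 = 0.9259
ch 3: (29 − 34)²/34 = 25/34 = 0.7353
ch 4: (37 − 31)²/31 = 36/31 = 1.1613
ch 5: (42 − 30)²/30 = 144/30 = 4.8000
ch 6: (25 − 34)²/34 = 81/34 = 2.3824
ch 7: (15 − 15)²/15 = 0/15 = 0.0000
Sum = 10.021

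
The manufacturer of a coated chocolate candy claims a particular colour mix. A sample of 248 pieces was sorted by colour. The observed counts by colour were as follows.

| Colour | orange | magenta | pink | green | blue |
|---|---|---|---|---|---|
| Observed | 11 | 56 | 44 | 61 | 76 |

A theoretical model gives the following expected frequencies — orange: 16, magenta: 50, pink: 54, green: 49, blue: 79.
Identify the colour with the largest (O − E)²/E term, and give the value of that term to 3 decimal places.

cat          O        E   (O−E)²/E
orange      11       16     1.5625
magenta     56       50     0.7200
pink        44       54     1.8519
green       61       49     2.9388
blue        76       79     0.1139
The largest term is for green: 2.939.

green, 2.939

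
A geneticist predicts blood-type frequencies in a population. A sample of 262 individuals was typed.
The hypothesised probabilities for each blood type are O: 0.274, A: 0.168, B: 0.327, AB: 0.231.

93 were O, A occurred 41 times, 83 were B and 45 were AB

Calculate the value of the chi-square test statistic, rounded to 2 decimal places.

Expected counts E_i = n·p_i: 262×0.274 = 71.788, 262×0.168 = 44.016, 262×0.327 = 85.674, 262×0.231 = 60.522.
χ² = (93−71.788)²/71.788 + (41−44.016)²/44.016 + (83−85.674)²/85.674 + (45−60.522)²/60.522
   = 6.268 + 0.207 + 0.083 + 3.981
Sum = 10.54

10.54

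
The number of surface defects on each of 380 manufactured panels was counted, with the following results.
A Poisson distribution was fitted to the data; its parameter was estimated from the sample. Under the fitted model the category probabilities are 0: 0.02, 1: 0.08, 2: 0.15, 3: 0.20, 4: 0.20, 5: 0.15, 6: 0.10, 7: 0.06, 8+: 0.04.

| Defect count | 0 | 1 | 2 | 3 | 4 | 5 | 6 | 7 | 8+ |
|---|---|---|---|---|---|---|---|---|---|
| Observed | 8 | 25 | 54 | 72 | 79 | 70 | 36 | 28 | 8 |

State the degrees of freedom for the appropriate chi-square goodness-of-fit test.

There are k = 9 categories and 1 parameter estimated from the data, so df = 9 − 1 − 1 = 7.

7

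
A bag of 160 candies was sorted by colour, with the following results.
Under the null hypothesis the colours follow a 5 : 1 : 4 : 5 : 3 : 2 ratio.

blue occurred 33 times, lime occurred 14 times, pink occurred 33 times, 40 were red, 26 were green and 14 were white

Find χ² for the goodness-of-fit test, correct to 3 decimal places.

6.173

Ratio total = 20. Expected counts: 160×5/20 = 40, 160×1/20 = 8, 160×4/20 = 32, 160×5/20 = 40, 160×3/20 = 24, 160×2/20 = 16.
blue: (33 − 40)²/40 = 49/40 = 1.2250
lime: (14 − 8)²/8 = 36/8 = 4.5000
pink: (33 − 32)²/32 = 1/32 = 0.0313
red: (40 − 40)²/40 = 0/40 = 0.0000
green: (26 − 24)²/24 = 4/24 = 0.1667
white: (14 − 16)²/16 = 4/16 = 0.2500
Sum = 6.173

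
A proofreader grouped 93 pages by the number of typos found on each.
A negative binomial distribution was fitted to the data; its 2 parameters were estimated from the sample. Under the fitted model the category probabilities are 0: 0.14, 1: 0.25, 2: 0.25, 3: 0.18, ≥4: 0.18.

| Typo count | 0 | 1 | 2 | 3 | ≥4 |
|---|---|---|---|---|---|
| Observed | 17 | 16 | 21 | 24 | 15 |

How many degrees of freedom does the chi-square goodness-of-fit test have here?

There are k = 5 categories and 2 parameters estimated from the data, so df = 5 − 1 − 2 = 2.

2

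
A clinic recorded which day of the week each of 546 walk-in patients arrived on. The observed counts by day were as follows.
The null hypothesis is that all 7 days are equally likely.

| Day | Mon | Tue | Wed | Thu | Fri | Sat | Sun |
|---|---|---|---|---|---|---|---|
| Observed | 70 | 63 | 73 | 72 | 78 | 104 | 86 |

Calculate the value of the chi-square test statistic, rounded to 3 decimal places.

Under H₀ each category has probability 1/7, so each expected count is 546/7 = 78.
Mon: (70 − 78)²/78 = 64/78 = 0.8205
Tue: (63 − 78)²/78 = 225/78 = 2.8846
Wed: (73 − 78)²/78 = 25/78 = 0.3205
Thu: (72 − 78)²/78 = 36/78 = 0.4615
Fri: (78 − 78)²/78 = 0/78 = 0.0000
Sat: (104 − 78)²/78 = 676/78 = 8.6667
Sun: (86 − 78)²/78 = 64/78 = 0.8205
Sum = 13.974

13.974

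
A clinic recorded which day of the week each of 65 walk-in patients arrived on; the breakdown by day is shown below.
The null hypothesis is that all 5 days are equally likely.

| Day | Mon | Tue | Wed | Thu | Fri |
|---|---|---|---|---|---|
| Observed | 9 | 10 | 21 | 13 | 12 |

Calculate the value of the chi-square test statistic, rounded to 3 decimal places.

6.923

Expected count for each of the 5 categories: 65/5 = 13.
cat         O        E   (O−E)²/E
Mon         9       13     1.2308
Tue        10       13     0.6923
Wed        21       13     4.9231
Thu        13       13     0.0000
Fri        12       13     0.0769
Sum = 6.923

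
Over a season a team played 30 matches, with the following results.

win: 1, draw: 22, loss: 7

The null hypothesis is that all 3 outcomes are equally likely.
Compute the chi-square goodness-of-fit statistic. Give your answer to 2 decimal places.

23.40

Expected count for each of the 3 categories: 30/3 = 10.
win: (1 − 10)²/10 = 81/10 = 8.100
draw: (22 − 10)²/10 = 144/10 = 14.400
loss: (7 − 10)²/10 = 9/10 = 0.900
Sum = 23.40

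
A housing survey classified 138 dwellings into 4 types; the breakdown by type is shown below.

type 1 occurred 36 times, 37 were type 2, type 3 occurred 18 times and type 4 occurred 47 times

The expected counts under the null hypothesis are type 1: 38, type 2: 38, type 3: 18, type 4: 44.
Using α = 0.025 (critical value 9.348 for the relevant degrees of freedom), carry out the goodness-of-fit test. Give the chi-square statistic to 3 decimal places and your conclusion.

χ² = (36−38)²/38 + (37−38)²/38 + (18−18)²/18 + (47−44)²/44
   = 0.1053 + 0.0263 + 0.0000 + 0.2045
Sum = 0.336
df = 3. Since 0.336 < 9.348, we do not reject H₀.

0.336; do not reject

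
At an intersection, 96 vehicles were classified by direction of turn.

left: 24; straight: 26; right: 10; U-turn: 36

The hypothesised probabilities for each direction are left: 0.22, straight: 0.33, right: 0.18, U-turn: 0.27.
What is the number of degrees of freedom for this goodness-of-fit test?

There are k = 4 categories and no parameters were estimated from the data, so df = 4 − 1 = 3.

3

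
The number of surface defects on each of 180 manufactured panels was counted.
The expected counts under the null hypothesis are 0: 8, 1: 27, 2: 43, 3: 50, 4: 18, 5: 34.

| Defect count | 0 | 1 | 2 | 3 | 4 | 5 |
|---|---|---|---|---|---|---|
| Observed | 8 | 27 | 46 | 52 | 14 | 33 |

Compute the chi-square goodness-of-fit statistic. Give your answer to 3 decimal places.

1.208

cat         O        E   (O−E)²/E
0           8        8     0.0000
1          27       27     0.0000
2          46       43     0.2093
3          52       50     0.0800
4          14       18     0.8889
5          33       34     0.0294
Sum = 1.208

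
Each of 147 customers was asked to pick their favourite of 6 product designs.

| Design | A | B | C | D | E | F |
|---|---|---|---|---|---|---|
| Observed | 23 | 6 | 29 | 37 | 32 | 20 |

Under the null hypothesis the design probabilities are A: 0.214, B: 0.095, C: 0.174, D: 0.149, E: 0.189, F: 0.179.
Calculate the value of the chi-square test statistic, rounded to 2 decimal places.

19.84

Expected counts E_i = n·p_i: 147×0.214 = 31.458, 147×0.095 = 13.965, 147×0.174 = 25.578, 147×0.149 = 21.903, 147×0.189 = 27.783, 147×0.179 = 26.313.
cat         O        E   (O−E)²/E
A          23   31.458      2.274
B           6   13.965      4.543
C          29   25.578      0.458
D          37   21.903     10.406
E          32   27.783      0.640
F          20   26.313      1.515
Sum = 19.84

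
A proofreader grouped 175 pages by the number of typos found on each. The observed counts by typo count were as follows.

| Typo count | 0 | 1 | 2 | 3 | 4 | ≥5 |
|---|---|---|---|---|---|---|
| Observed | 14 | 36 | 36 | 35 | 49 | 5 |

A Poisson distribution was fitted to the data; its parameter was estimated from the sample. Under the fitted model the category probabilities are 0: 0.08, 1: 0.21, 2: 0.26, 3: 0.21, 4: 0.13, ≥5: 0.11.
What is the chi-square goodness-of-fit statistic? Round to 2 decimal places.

42.92

Expected counts E_i = n·p_i: 175×0.08 = 14, 175×0.21 = 36.75, 175×0.26 = 45.5, 175×0.21 = 36.75, 175×0.13 = 22.75, 175×0.11 = 19.25.
χ² = (14−14)²/14 + (36−36.75)²/36.75 + (36−45.5)²/45.5 + (35−36.75)²/36.75 + (49−22.75)²/22.75 + (5−19.25)²/19.25
   = 0.000 + 0.015 + 1.984 + 0.083 + 30.288 + 10.549
Sum = 42.92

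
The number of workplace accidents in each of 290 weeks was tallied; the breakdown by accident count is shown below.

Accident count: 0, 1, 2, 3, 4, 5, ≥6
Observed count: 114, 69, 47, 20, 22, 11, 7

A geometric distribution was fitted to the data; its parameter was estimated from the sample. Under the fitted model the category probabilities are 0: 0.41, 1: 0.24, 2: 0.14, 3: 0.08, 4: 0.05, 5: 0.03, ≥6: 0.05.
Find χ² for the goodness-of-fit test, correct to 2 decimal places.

Expected counts E_i = n·p_i: 290×0.41 = 118.9, 290×0.24 = 69.6, 290×0.14 = 40.6, 290×0.08 = 23.2, 290×0.05 = 14.5, 290×0.03 = 8.7, 290×0.05 = 14.5.
cat         O        E   (O−E)²/E
0         114    118.9      0.202
1          69     69.6      0.005
2          47     40.6      1.009
3          20     23.2      0.441
4          22     14.5      3.879
5          11      8.7      0.608
≥6          7     14.5      3.879
Sum = 10.02

10.02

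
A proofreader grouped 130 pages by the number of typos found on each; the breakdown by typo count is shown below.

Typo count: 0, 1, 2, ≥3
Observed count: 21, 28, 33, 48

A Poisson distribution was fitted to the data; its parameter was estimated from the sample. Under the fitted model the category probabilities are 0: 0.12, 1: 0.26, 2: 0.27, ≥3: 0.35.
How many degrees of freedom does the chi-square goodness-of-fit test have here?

There are k = 4 categories and 1 parameter estimated from the data, so df = 4 − 1 − 1 = 2.

2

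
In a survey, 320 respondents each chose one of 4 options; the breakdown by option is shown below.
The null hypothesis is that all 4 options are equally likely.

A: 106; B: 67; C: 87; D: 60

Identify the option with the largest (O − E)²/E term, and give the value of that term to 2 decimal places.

Under H₀ each category has probability 1/4, so each expected count is 320/4 = 80.
χ² = (106−80)²/80 + (67−80)²/80 + (87−80)²/80 + (60−80)²/80
   = 8.450 + 2.113 + 0.613 + 5.000
The largest term is for A: 8.45.

A, 8.45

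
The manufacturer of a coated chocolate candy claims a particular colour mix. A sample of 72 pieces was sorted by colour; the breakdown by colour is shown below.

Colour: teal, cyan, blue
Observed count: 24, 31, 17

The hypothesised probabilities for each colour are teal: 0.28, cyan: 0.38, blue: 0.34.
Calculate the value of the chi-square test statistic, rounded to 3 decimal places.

3.501

Expected counts E_i = n·p_i: 72×0.28 = 20.16, 72×0.38 = 27.36, 72×0.34 = 24.48.
χ² = (24−20.16)²/20.16 + (31−27.36)²/27.36 + (17−24.48)²/24.48
   = 0.7314 + 0.4843 + 2.2856
Sum = 3.501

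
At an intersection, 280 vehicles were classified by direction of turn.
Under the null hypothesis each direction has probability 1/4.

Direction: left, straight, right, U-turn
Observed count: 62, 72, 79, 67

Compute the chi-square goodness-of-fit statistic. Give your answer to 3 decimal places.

Expected count for each of the 4 categories: 280/4 = 70.
χ² = (62−70)²/70 + (72−70)²/70 + (79−70)²/70 + (67−70)²/70
   = 0.9143 + 0.0571 + 1.1571 + 0.1286
Sum = 2.257

2.257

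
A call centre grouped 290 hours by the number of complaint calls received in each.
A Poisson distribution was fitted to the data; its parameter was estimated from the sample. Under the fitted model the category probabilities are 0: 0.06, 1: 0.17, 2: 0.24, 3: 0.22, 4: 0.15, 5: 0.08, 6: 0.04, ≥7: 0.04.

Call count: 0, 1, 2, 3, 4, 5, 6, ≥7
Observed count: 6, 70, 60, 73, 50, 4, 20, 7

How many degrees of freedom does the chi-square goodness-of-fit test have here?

There are k = 8 categories and 1 parameter estimated from the data, so df = 8 − 1 − 1 = 6.

6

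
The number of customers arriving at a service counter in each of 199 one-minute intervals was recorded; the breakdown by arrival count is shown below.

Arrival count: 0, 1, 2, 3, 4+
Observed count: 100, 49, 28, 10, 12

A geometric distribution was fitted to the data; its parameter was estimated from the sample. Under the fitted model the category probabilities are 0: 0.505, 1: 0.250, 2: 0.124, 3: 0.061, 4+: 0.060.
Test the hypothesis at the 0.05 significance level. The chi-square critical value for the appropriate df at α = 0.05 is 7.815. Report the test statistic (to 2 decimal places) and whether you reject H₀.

0.84; do not reject

Expected counts E_i = n·p_i: 199×0.505 = 100.495, 199×0.250 = 49.75, 199×0.124 = 24.676, 199×0.061 = 12.139, 199×0.060 = 11.94.
0: (100 − 100.495)²/100.495 = 0.245025/100.495 = 0.002
1: (49 − 49.75)²/49.75 = 0.5625/49.75 = 0.011
2: (28 − 24.676)²/24.676 = 11.048976/24.676 = 0.448
3: (10 − 12.139)²/12.139 = 4.575321/12.139 = 0.377
4+: (12 − 11.94)²/11.94 = 0.0036/11.94 = 0.000
Sum = 0.84
df = 3. Since 0.84 < 7.815, we do not reject H₀.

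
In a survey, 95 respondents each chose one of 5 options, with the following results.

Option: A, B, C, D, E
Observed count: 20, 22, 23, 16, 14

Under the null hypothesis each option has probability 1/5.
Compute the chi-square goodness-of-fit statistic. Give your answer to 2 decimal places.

Expected count for each of the 5 categories: 95/5 = 19.
χ² = (20−19)²/19 + (22−19)²/19 + (23−19)²/19 + (16−19)²/19 + (14−19)²/19
   = 0.053 + 0.474 + 0.842 + 0.474 + 1.316
Sum = 3.16

3.16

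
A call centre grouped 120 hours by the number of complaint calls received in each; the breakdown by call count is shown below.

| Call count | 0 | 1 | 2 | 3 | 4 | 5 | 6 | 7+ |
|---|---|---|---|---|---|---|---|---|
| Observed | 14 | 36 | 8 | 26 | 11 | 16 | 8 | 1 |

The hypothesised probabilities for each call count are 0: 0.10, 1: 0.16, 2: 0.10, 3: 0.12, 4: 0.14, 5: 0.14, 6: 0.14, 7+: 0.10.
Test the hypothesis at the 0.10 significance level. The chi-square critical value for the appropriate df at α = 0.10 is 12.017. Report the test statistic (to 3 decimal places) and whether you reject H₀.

Expected counts E_i = n·p_i: 120×0.10 = 12, 120×0.16 = 19.2, 120×0.10 = 12, 120×0.12 = 14.4, 120×0.14 = 16.8, 120×0.14 = 16.8, 120×0.14 = 16.8, 120×0.10 = 12.
cat         O        E   (O−E)²/E
0          14       12     0.3333
1          36     19.2    14.7000
2           8       12     1.3333
3          26     14.4     9.3444
4          11     16.8     2.0024
5          16     16.8     0.0381
6           8     16.8     4.6095
7+          1       12    10.0833
Sum = 42.444
df = 7. Since 42.444 > 12.017, we reject H₀.

42.444; reject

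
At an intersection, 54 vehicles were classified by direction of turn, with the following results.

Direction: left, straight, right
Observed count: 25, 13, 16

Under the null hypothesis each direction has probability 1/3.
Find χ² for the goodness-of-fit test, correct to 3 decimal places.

Expected count for each of the 3 categories: 54/3 = 18.
χ² = (25−18)²/18 + (13−18)²/18 + (16−18)²/18
   = 2.7222 + 1.3889 + 0.2222
Sum = 4.333

4.333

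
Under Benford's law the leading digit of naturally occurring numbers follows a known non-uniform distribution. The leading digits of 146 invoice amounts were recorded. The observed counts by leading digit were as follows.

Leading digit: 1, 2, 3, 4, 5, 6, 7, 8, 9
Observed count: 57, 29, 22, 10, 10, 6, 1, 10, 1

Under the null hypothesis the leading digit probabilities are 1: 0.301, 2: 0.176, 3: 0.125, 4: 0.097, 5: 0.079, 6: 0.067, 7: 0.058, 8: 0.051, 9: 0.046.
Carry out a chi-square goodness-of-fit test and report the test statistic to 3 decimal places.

20.289

Expected counts E_i = n·p_i: 146×0.301 = 43.946, 146×0.176 = 25.696, 146×0.125 = 18.25, 146×0.097 = 14.162, 146×0.079 = 11.534, 146×0.067 = 9.782, 146×0.058 = 8.468, 146×0.051 = 7.446, 146×0.046 = 6.716.
χ² = (57−43.946)²/43.946 + (29−25.696)²/25.696 + (22−18.25)²/18.25 + (10−14.162)²/14.162 + (10−11.534)²/11.534 + (6−9.782)²/9.782 + (1−8.468)²/8.468 + (10−7.446)²/7.446 + (1−6.716)²/6.716
   = 3.8776 + 0.4248 + 0.7705 + 1.2231 + 0.2040 + 1.4622 + 6.5861 + 0.8760 + 4.8649
Sum = 20.289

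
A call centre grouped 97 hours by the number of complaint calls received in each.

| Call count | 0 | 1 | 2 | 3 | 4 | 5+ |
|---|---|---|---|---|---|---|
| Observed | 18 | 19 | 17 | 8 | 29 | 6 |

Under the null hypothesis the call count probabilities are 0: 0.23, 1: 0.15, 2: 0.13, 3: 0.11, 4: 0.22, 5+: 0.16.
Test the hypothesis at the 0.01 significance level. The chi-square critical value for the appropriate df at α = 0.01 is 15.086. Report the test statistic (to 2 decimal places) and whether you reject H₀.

Expected counts E_i = n·p_i: 97×0.23 = 22.31, 97×0.15 = 14.55, 97×0.13 = 12.61, 97×0.11 = 10.67, 97×0.22 = 21.34, 97×0.16 = 15.52.
χ² = (18−22.31)²/22.31 + (19−14.55)²/14.55 + (17−12.61)²/12.61 + (8−10.67)²/10.67 + (29−21.34)²/21.34 + (6−15.52)²/15.52
   = 0.833 + 1.361 + 1.528 + 0.668 + 2.750 + 5.840
Sum = 12.98
df = 5. Since 12.98 < 15.086, we do not reject H₀.

12.98; do not reject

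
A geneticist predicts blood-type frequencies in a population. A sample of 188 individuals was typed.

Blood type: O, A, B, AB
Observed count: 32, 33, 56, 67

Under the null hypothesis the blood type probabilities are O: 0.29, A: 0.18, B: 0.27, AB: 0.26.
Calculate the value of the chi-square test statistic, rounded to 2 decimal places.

Expected counts E_i = n·p_i: 188×0.29 = 54.52, 188×0.18 = 33.84, 188×0.27 = 50.76, 188×0.26 = 48.88.
χ² = (32−54.52)²/54.52 + (33−33.84)²/33.84 + (56−50.76)²/50.76 + (67−48.88)²/48.88
   = 9.302 + 0.021 + 0.541 + 6.717
Sum = 16.58

16.58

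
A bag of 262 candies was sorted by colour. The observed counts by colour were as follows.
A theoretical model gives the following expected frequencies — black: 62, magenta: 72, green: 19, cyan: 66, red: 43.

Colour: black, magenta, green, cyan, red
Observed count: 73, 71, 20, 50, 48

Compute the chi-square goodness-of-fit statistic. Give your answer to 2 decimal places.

6.48

black: (73 − 62)²/62 = 121/62 = 1.952
magenta: (71 − 72)²/72 = 1/72 = 0.014
green: (20 − 19)²/19 = 1/19 = 0.053
cyan: (50 − 66)²/66 = 256/66 = 3.879
red: (48 − 43)²/43 = 25/43 = 0.581
Sum = 6.48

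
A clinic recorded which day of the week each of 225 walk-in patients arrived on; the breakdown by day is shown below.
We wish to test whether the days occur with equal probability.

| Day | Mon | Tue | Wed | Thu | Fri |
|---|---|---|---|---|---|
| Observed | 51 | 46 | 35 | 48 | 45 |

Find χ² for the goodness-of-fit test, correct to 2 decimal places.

Under H₀ each category has probability 1/5, so each expected count is 225/5 = 45.
cat         O        E   (O−E)²/E
Mon        51       45      0.800
Tue        46       45      0.022
Wed        35       45      2.222
Thu        48       45      0.200
Fri        45       45      0.000
Sum = 3.24

3.24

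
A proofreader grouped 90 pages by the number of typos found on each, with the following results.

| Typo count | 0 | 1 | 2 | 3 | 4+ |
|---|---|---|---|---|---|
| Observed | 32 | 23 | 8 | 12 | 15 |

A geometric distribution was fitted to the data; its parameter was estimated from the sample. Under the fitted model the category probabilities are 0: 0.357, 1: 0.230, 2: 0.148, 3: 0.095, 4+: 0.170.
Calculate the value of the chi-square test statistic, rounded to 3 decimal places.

3.779

Expected counts E_i = n·p_i: 90×0.357 = 32.13, 90×0.230 = 20.7, 90×0.148 = 13.32, 90×0.095 = 8.55, 90×0.170 = 15.3.
cat         O        E   (O−E)²/E
0          32    32.13     0.0005
1          23     20.7     0.2556
2           8    13.32     2.1248
3          12     8.55     1.3921
4+         15     15.3     0.0059
Sum = 3.779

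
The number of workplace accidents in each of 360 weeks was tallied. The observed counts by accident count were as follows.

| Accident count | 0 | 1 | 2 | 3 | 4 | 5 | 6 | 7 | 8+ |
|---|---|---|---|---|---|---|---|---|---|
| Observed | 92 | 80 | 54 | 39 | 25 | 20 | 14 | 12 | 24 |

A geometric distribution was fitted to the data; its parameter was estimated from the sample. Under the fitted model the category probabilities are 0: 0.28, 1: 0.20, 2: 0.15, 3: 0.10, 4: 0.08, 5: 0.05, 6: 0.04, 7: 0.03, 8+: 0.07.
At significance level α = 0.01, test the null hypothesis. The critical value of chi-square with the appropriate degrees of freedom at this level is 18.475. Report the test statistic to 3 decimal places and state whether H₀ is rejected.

2.832; do not reject

Expected counts E_i = n·p_i: 360×0.28 = 100.8, 360×0.20 = 72, 360×0.15 = 54, 360×0.10 = 36, 360×0.08 = 28.8, 360×0.05 = 18, 360×0.04 = 14.4, 360×0.03 = 10.8, 360×0.07 = 25.2.
cat         O        E   (O−E)²/E
0          92    100.8     0.7683
1          80       72     0.8889
2          54       54     0.0000
3          39       36     0.2500
4          25     28.8     0.5014
5          20       18     0.2222
6          14     14.4     0.0111
7          12     10.8     0.1333
8+         24     25.2     0.0571
Sum = 2.832
df = 7. Since 2.832 < 18.475, we do not reject H₀.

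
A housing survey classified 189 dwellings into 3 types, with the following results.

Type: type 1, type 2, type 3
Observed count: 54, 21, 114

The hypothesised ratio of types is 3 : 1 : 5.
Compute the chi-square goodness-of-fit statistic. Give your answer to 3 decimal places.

2.057

Ratio total = 9. Expected counts: 189×3/9 = 63, 189×1/9 = 21, 189×5/9 = 105.
χ² = (54−63)²/63 + (21−21)²/21 + (114−105)²/105
   = 1.2857 + 0.0000 + 0.7714
Sum = 2.057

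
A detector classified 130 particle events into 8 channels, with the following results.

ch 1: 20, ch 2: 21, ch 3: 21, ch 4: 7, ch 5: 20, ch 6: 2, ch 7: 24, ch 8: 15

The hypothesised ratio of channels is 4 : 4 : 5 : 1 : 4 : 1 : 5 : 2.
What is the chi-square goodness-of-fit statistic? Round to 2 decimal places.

5.83

Ratio total = 26. Expected counts: 130×4/26 = 20, 130×4/26 = 20, 130×5/26 = 25, 130×1/26 = 5, 130×4/26 = 20, 130×1/26 = 5, 130×5/26 = 25, 130×2/26 = 10.
cat         O        E   (O−E)²/E
ch 1       20       20      0.000
ch 2       21       20      0.050
ch 3       21       25      0.640
ch 4        7        5      0.800
ch 5       20       20      0.000
ch 6        2        5      1.800
ch 7       24       25      0.040
ch 8       15       10      2.500
Sum = 5.83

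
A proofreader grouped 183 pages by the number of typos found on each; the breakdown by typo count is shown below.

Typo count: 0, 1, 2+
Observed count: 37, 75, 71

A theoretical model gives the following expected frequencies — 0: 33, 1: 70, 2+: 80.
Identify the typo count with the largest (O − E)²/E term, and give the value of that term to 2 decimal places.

2+, 1.01

cat         O        E   (O−E)²/E
0          37       33      0.485
1          75       70      0.357
2+         71       80      1.013
The largest term is for 2+: 1.01.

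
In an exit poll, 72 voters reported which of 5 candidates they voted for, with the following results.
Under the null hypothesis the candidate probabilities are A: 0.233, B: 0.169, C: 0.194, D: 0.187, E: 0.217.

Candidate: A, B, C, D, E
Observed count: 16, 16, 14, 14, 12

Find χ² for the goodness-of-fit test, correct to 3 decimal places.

Expected counts E_i = n·p_i: 72×0.233 = 16.776, 72×0.169 = 12.168, 72×0.194 = 13.968, 72×0.187 = 13.464, 72×0.217 = 15.624.
A: (16 − 16.776)²/16.776 = 0.602176/16.776 = 0.0359
B: (16 − 12.168)²/12.168 = 14.684224/12.168 = 1.2068
C: (14 − 13.968)²/13.968 = 0.001024/13.968 = 0.0001
D: (14 − 13.464)²/13.464 = 0.287296/13.464 = 0.0213
E: (12 − 15.624)²/15.624 = 13.133376/15.624 = 0.8406
Sum = 2.105

2.105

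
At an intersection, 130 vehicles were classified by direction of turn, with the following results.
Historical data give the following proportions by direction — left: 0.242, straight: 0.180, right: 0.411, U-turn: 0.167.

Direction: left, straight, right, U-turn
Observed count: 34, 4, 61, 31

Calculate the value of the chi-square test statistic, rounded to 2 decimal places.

Expected counts E_i = n·p_i: 130×0.242 = 31.46, 130×0.180 = 23.4, 130×0.411 = 53.43, 130×0.167 = 21.71.
left: (34 − 31.46)²/31.46 = 6.4516/31.46 = 0.205
straight: (4 − 23.4)²/23.4 = 376.36/23.4 = 16.084
right: (61 − 53.43)²/53.43 = 57.3049/53.43 = 1.073
U-turn: (31 − 21.71)²/21.71 = 86.3041/21.71 = 3.975
Sum = 21.34

21.34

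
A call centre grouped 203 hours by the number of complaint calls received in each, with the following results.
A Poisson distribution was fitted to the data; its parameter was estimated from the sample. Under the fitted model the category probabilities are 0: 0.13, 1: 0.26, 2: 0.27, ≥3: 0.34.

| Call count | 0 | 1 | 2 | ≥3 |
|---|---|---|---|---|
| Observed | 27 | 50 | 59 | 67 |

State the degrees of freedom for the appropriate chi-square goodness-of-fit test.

There are k = 4 categories and 1 parameter estimated from the data, so df = 4 − 1 − 1 = 2.

2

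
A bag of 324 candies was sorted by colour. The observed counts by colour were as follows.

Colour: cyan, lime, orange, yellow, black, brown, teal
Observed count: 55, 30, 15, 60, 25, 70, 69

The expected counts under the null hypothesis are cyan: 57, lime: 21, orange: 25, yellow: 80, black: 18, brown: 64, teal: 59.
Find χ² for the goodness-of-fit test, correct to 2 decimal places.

cyan: (55 − 57)²/57 = 4/57 = 0.070
lime: (30 − 21)²/21 = 81/21 = 3.857
orange: (15 − 25)²/25 = 100/25 = 4.000
yellow: (60 − 80)²/80 = 400/80 = 5.000
black: (25 − 18)²/18 = 49/18 = 2.722
brown: (70 − 64)²/64 = 36/64 = 0.563
teal: (69 − 59)²/59 = 100/59 = 1.695
Sum = 17.91

17.91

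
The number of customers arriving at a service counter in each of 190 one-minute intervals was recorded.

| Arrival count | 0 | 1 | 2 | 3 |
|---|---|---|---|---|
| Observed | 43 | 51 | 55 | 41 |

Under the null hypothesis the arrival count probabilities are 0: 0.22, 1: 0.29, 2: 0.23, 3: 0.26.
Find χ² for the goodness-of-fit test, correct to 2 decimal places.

Expected counts E_i = n·p_i: 190×0.22 = 41.8, 190×0.29 = 55.1, 190×0.23 = 43.7, 190×0.26 = 49.4.
0: (43 − 41.8)²/41.8 = 1.44/41.8 = 0.034
1: (51 − 55.1)²/55.1 = 16.81/55.1 = 0.305
2: (55 − 43.7)²/43.7 = 127.69/43.7 = 2.922
3: (41 − 49.4)²/49.4 = 70.56/49.4 = 1.428
Sum = 4.69

4.69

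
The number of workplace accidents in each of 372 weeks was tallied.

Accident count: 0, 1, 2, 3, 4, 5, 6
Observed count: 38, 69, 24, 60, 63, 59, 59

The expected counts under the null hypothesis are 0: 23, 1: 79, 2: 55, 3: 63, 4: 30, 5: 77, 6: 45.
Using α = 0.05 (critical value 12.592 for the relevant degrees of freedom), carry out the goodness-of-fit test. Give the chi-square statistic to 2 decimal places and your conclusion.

cat         O        E   (O−E)²/E
0          38       23      9.783
1          69       79      1.266
2          24       55     17.473
3          60       63      0.143
4          63       30     36.300
5          59       77      4.208
6          59       45      4.356
Sum = 73.53
df = 6. Since 73.53 > 12.592, we reject H₀.

73.53; reject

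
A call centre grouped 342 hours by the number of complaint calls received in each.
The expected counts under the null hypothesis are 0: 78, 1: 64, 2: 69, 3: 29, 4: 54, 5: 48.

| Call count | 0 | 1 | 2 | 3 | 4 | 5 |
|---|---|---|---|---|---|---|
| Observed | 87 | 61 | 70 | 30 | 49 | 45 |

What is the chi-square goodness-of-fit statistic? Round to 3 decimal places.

1.879

χ² = (87−78)²/78 + (61−64)²/64 + (70−69)²/69 + (30−29)²/29 + (49−54)²/54 + (45−48)²/48
   = 1.0385 + 0.1406 + 0.0145 + 0.0345 + 0.4630 + 0.1875
Sum = 1.879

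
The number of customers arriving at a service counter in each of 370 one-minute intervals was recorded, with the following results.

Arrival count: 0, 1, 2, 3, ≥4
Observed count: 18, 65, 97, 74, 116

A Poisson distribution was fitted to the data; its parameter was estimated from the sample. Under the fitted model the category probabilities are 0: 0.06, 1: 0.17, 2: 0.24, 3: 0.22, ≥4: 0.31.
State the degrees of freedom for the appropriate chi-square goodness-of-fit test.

3

There are k = 5 categories and 1 parameter estimated from the data, so df = 5 − 1 − 1 = 3.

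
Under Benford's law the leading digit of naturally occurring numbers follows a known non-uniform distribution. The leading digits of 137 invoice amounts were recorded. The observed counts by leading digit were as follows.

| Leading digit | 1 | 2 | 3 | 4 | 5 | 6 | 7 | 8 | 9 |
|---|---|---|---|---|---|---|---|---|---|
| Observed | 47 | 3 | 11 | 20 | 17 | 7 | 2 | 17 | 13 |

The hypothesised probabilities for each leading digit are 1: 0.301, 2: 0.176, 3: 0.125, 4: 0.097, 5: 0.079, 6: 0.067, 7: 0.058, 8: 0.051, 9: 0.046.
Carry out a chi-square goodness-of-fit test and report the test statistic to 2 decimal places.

54.83

Expected counts E_i = n·p_i: 137×0.301 = 41.237, 137×0.176 = 24.112, 137×0.125 = 17.125, 137×0.097 = 13.289, 137×0.079 = 10.823, 137×0.067 = 9.179, 137×0.058 = 7.946, 137×0.051 = 6.987, 137×0.046 = 6.302.
χ² = (47−41.237)²/41.237 + (3−24.112)²/24.112 + (11−17.125)²/17.125 + (20−13.289)²/13.289 + (17−10.823)²/10.823 + (7−9.179)²/9.179 + (2−7.946)²/7.946 + (17−6.987)²/6.987 + (13−6.302)²/6.302
   = 0.805 + 18.485 + 2.191 + 3.389 + 3.525 + 0.517 + 4.449 + 14.350 + 7.119
Sum = 54.83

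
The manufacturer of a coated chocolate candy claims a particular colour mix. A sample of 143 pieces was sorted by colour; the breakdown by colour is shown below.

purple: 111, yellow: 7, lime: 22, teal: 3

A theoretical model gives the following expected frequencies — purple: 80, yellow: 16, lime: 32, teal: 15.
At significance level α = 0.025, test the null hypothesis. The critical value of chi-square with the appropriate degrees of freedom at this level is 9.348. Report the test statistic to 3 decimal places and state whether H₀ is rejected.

29.800; reject

χ² = (111−80)²/80 + (7−16)²/16 + (22−32)²/32 + (3−15)²/15
   = 12.0125 + 5.0625 + 3.1250 + 9.6000
Sum = 29.800
df = 3. Since 29.800 > 9.348, we reject H₀.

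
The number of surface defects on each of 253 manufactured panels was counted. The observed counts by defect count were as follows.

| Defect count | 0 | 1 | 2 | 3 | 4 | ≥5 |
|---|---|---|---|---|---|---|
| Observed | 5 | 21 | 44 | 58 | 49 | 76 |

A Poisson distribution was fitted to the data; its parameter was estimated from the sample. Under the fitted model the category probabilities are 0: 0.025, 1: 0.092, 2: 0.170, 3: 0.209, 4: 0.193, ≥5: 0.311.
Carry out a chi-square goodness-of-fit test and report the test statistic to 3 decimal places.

1.111

Expected counts E_i = n·p_i: 253×0.025 = 6.325, 253×0.092 = 23.276, 253×0.170 = 43.01, 253×0.209 = 52.877, 253×0.193 = 48.829, 253×0.311 = 78.683.
0: (5 − 6.325)²/6.325 = 1.755625/6.325 = 0.2776
1: (21 − 23.276)²/23.276 = 5.180176/23.276 = 0.2226
2: (44 − 43.01)²/43.01 = 0.9801/43.01 = 0.0228
3: (58 − 52.877)²/52.877 = 26.245129/52.877 = 0.4963
4: (49 − 48.829)²/48.829 = 0.029241/48.829 = 0.0006
≥5: (76 − 78.683)²/78.683 = 7.198489/78.683 = 0.0915
Sum = 1.111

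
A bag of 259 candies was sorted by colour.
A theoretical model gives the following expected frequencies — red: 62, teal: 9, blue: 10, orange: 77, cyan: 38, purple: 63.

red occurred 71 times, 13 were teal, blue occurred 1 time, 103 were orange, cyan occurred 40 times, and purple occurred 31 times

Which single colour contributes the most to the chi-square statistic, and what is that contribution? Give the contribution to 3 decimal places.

purple, 16.254

red: (71 − 62)²/62 = 81/62 = 1.3065
teal: (13 − 9)²/9 = 16/9 = 1.7778
blue: (1 − 10)²/10 = 81/10 = 8.1000
orange: (103 − 77)²/77 = 676/77 = 8.7792
cyan: (40 − 38)²/38 = 4/38 = 0.1053
purple: (31 − 63)²/63 = 1024/63 = 16.2540
The largest term is for purple: 16.254.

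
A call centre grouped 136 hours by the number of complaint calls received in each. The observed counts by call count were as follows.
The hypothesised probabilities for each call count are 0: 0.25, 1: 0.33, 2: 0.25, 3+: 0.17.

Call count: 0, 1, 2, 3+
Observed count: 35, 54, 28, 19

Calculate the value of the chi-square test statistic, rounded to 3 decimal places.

Expected counts E_i = n·p_i: 136×0.25 = 34, 136×0.33 = 44.88, 136×0.25 = 34, 136×0.17 = 23.12.
cat         O        E   (O−E)²/E
0          35       34     0.0294
1          54    44.88     1.8533
2          28       34     1.0588
3+         19    23.12     0.7342
Sum = 3.676

3.676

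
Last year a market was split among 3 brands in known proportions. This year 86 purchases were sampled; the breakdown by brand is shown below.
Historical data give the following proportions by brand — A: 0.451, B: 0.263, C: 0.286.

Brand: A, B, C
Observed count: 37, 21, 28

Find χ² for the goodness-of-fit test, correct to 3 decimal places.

0.669

Expected counts E_i = n·p_i: 86×0.451 = 38.786, 86×0.263 = 22.618, 86×0.286 = 24.596.
cat         O        E   (O−E)²/E
A          37   38.786     0.0822
B          21   22.618     0.1157
C          28   24.596     0.4711
Sum = 0.669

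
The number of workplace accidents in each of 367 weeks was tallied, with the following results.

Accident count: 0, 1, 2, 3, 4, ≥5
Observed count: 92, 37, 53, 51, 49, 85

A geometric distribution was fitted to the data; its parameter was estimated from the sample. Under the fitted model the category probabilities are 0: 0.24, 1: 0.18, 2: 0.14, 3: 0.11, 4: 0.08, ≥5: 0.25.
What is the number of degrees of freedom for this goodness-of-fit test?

There are k = 6 categories and 1 parameter estimated from the data, so df = 6 − 1 − 1 = 4.

4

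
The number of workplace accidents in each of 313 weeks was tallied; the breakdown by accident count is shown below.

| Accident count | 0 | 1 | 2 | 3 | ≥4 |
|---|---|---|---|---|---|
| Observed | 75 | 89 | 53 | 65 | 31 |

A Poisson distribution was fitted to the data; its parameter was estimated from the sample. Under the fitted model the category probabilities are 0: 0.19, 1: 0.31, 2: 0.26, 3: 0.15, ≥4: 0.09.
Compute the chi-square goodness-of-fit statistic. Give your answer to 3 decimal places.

Expected counts E_i = n·p_i: 313×0.19 = 59.47, 313×0.31 = 97.03, 313×0.26 = 81.38, 313×0.15 = 46.95, 313×0.09 = 28.17.
cat         O        E   (O−E)²/E
0          75    59.47     4.0555
1          89    97.03     0.6645
2          53    81.38     9.8971
3          65    46.95     6.9394
≥4         31    28.17     0.2843
Sum = 21.841

21.841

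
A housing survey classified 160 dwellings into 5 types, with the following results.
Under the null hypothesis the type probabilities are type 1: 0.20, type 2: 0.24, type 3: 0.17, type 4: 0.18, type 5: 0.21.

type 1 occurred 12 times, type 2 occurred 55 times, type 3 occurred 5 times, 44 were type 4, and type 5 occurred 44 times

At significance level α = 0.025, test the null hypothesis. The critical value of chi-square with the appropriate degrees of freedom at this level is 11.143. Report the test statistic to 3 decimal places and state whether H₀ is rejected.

49.036; reject

Expected counts E_i = n·p_i: 160×0.20 = 32, 160×0.24 = 38.4, 160×0.17 = 27.2, 160×0.18 = 28.8, 160×0.21 = 33.6.
type 1: (12 − 32)²/32 = 400/32 = 12.5000
type 2: (55 − 38.4)²/38.4 = 275.56/38.4 = 7.1760
type 3: (5 − 27.2)²/27.2 = 492.84/27.2 = 18.1191
type 4: (44 − 28.8)²/28.8 = 231.04/28.8 = 8.0222
type 5: (44 − 33.6)²/33.6 = 108.16/33.6 = 3.2190
Sum = 49.036
df = 4. Since 49.036 > 11.143, we reject H₀.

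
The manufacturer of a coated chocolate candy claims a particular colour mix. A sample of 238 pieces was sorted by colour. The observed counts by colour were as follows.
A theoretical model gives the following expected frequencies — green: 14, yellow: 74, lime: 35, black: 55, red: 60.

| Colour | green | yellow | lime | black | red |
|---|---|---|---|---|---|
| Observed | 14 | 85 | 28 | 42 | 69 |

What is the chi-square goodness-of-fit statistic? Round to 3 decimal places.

7.458

χ² = (14−14)²/14 + (85−74)²/74 + (28−35)²/35 + (42−55)²/55 + (69−60)²/60
   = 0.0000 + 1.6351 + 1.4000 + 3.0727 + 1.3500
Sum = 7.458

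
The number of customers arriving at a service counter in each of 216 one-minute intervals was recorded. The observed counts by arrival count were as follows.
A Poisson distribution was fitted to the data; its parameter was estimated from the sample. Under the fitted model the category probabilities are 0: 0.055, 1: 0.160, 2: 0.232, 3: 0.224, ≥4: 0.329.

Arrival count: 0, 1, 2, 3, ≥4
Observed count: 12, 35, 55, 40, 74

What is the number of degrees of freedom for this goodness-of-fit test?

There are k = 5 categories and 1 parameter estimated from the data, so df = 5 − 1 − 1 = 3.

3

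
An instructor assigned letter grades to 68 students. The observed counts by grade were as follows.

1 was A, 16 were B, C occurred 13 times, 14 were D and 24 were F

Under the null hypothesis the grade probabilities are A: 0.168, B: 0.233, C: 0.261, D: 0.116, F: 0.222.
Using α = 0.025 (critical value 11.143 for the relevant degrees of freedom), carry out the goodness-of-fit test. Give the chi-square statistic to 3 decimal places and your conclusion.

Expected counts E_i = n·p_i: 68×0.168 = 11.424, 68×0.233 = 15.844, 68×0.261 = 17.748, 68×0.116 = 7.888, 68×0.222 = 15.096.
A: (1 − 11.424)²/11.424 = 108.659776/11.424 = 9.5115
B: (16 − 15.844)²/15.844 = 0.024336/15.844 = 0.0015
C: (13 − 17.748)²/17.748 = 22.543504/17.748 = 1.2702
D: (14 − 7.888)²/7.888 = 37.356544/7.888 = 4.7359
F: (24 − 15.096)²/15.096 = 79.281216/15.096 = 5.2518
Sum = 20.771
df = 4. Since 20.771 > 11.143, we reject H₀.

20.771; reject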